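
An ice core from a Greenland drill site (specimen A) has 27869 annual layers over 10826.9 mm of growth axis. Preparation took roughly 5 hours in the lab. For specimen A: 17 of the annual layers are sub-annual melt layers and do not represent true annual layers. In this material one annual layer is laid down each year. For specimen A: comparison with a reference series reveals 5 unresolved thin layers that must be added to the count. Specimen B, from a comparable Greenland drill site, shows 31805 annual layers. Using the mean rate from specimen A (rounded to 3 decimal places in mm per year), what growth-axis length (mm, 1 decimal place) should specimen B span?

12372.1 mm

Specimen A: adjusted count: 27869 − 17 + 5 = 27857 annual layers.
A: Mean rate = 10826.9 mm / 27857 years ≈ 0.389 mm per year.
For B, 0.389 mm/year × 31805 years = 12372.1 mm.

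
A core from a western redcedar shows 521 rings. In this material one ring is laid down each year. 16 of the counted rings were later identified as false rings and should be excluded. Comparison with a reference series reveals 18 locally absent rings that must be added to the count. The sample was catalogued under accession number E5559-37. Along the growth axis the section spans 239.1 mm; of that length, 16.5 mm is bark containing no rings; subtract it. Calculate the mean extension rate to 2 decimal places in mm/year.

0.43 mm/year

Correcting the raw count gives 521 − 16 + 18 = 523 true rings.
Net length = 239.1 − 16.5 = 222.6 mm.
Extension rate ≈ 222.6 / 523 = 0.43 mm/year.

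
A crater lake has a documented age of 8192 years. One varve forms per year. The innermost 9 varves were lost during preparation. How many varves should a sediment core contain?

One varve per year gives 8192 varves over 8192 years.
Less the 9 uncaptured varves: 8192 − 9 = 8183.

8183 varves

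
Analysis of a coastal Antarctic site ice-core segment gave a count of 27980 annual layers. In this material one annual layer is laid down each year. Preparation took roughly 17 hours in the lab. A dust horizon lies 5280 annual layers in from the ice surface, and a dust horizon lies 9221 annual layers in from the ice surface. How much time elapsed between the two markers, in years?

9221 − 5280 = 3941 annual layers lie between the two events.
That is 3941 years at one annual layer per year.

3941 yr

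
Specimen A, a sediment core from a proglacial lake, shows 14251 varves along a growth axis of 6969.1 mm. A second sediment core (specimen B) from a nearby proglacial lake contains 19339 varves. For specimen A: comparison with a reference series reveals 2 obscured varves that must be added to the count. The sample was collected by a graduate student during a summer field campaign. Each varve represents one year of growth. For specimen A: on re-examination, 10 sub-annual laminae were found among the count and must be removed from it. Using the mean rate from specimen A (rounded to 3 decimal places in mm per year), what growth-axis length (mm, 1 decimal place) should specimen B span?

9456.8 mm

Specimen A: true varve count = 14251 − 10 + 2 = 14243.
A: Mean rate = 6969.1 mm / 14243 years ≈ 0.489 mm/yr.
B's length ≈ 0.489 × 19339 = 9456.8 mm.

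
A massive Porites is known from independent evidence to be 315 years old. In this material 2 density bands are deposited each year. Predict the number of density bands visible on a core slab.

315 years at 2 density bands per year gives 315 × 2 = 630 density bands.
So 630 density bands should be present.

630 density bands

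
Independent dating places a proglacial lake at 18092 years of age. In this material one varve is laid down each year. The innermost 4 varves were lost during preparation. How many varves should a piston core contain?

18088 varves

One varve per year gives 18092 varves over 18092 years.
18092 − 4 missed = 18088 varves expected in the prepared section.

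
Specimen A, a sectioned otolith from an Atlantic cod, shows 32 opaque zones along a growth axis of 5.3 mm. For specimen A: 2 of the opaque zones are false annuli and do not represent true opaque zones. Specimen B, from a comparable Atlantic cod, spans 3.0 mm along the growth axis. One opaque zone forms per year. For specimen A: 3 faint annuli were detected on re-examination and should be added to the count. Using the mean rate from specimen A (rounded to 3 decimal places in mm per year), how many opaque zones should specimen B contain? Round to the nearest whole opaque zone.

Specimen A: true opaque zone count = 32 − 2 + 3 = 33.
A: 5.3 mm over 33 years gives 5.3 / 33 ≈ 0.161 mm/year.
Specimen B: 3.0 mm / 0.161 mm per year = 18.63 years ≈ 19 opaque zones.

19 opaque zones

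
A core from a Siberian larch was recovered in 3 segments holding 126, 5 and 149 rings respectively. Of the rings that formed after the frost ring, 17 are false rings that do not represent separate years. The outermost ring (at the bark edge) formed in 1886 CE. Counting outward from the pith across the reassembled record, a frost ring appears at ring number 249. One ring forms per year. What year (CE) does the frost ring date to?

1872 CE

Total rings = 126 + 5 + 149 = 280.
280 − 249 = 31 rings lie beyond the frost ring toward the bark edge.
31 − 17 false = 14 true rings after the frost ring.
The ring at the bark edge is 1886 CE, so the frost ring dates to 1886 − 14 = 1872 CE.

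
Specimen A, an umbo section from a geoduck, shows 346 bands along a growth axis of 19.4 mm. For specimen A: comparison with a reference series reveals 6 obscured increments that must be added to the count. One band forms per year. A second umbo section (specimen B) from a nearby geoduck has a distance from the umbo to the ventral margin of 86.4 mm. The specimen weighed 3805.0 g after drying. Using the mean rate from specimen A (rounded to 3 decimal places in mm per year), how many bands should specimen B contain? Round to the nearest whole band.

1571 bands

Specimen A: correcting the raw count gives 346 + 6 = 352 true bands.
A: Extension rate ≈ 19.4 / 352 = 0.055 mm/yr.
Specimen B: 86.4 mm / 0.055 mm per year = 1570.91 years ≈ 1571 bands.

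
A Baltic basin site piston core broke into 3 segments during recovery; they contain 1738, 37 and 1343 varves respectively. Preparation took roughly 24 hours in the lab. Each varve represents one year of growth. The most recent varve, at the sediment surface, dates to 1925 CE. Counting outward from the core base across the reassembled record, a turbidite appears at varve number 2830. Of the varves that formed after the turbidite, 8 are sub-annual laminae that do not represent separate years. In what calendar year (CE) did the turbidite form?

1645 CE

Total varves = 1738 + 37 + 1343 = 3118.
3118 − 2830 = 288 varves lie beyond the turbidite toward the sediment surface.
Removing the 8 false varves leaves 288 − 8 = 280 true varves beyond the turbidite.
1925 − 280 = 1645 CE.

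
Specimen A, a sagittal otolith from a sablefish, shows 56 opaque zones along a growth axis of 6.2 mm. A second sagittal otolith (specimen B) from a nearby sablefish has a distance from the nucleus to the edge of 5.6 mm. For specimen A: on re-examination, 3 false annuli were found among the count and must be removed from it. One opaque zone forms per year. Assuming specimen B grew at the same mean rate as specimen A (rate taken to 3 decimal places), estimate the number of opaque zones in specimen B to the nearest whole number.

Specimen A: adjusted count: 56 − 3 = 53 opaque zones.
A: Extension rate ≈ 6.2 / 53 = 0.117 mm per year.
Specimen B: 5.6 mm / 0.117 mm per year = 47.86 years ≈ 48 opaque zones.

48 opaque zones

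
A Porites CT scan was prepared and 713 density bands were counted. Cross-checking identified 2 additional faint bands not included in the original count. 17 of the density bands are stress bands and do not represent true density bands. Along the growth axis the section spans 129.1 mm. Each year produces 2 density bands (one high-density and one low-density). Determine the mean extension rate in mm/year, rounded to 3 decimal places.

True density band count = 713 − 17 + 2 = 698.
With 2 density bands per year, 698 / 2 = 349 years.
Mean rate = 129.1 mm / 349 years ≈ 0.370 mm/year.

0.370 mm/year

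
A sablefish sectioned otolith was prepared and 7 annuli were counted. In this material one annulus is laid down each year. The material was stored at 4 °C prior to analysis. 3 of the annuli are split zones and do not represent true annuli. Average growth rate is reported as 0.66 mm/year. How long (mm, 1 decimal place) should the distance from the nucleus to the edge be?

2.6 mm

After corrections the count is 7 − 3 = 4 annuli.
Predicted length = 0.66 mm/year × 4 years = 2.6 mm.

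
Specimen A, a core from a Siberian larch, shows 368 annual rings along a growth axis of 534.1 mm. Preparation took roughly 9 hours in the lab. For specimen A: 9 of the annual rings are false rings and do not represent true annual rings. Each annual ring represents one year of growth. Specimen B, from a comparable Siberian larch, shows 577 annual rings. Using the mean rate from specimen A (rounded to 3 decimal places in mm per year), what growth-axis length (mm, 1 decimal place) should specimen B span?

Specimen A: adjusted count: 368 − 9 = 359 annual rings.
A: Mean rate = 534.1 mm / 359 years ≈ 1.488 mm/year.
For B, 1.488 mm/year × 577 years = 858.6 mm.

858.6 mm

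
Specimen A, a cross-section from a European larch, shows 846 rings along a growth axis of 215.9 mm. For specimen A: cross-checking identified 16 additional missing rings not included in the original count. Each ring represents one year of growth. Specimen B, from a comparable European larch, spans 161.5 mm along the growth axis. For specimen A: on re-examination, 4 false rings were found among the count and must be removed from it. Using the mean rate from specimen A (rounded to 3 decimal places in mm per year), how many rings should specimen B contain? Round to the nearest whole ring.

Specimen A: correcting the raw count gives 846 − 4 + 16 = 858 true rings.
A: 215.9 mm over 858 years gives 215.9 / 858 ≈ 0.252 mm/yr.
For B, 161.5 / 0.252 = 640.87 years ≈ 641 rings.

641 rings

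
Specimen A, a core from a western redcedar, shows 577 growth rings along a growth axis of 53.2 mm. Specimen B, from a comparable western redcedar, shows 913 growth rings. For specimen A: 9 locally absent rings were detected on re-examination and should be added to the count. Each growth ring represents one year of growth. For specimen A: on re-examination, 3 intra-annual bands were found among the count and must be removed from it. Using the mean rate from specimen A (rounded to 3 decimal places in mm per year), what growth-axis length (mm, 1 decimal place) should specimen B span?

Specimen A: true growth ring count = 577 − 3 + 9 = 583.
A: 53.2 mm over 583 years gives 53.2 / 583 ≈ 0.091 mm/yr.
B's length ≈ 0.091 × 913 = 83.1 mm.

83.1 mm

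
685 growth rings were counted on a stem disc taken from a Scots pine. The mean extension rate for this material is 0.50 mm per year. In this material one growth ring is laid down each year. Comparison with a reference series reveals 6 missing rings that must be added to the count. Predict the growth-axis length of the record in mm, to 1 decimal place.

After corrections the count is 685 + 6 = 691 growth rings.
Predicted length = 0.50 mm/year × 691 years = 345.5 mm.

345.5 mm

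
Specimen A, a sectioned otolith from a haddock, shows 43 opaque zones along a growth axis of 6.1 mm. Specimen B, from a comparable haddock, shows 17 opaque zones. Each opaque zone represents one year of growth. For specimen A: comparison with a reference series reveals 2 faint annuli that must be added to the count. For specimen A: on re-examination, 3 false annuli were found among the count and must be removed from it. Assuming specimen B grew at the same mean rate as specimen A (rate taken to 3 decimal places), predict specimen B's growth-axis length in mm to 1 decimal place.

2.5 mm

Specimen A: true opaque zone count = 43 − 3 + 2 = 42.
A: Mean rate = 6.1 mm / 42 years ≈ 0.145 mm per year.
For B, 0.145 mm/year × 17 years = 2.5 mm.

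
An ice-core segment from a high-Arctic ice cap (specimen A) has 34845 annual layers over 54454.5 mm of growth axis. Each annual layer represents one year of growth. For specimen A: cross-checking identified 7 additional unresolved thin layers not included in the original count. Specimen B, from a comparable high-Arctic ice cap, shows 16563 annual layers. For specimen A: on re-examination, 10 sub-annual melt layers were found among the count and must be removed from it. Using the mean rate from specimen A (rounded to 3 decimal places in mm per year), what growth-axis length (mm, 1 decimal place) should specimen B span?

Specimen A: adjusted count: 34845 − 10 + 7 = 34842 annual layers.
A: Extension rate ≈ 54454.5 / 34842 = 1.563 mm/yr.
For B, 1.563 mm/year × 16563 years = 25888.0 mm.

25888.0 mm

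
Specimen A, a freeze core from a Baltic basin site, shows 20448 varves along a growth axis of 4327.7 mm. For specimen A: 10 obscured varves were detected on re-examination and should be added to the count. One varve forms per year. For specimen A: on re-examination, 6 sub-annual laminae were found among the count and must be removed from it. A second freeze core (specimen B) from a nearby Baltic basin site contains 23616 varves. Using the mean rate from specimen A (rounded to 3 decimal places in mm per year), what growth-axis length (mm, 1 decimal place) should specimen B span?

Specimen A: correcting the raw count gives 20448 − 6 + 10 = 20452 true varves.
A: 4327.7 mm over 20452 years gives 4327.7 / 20452 ≈ 0.212 mm per year.
B's length ≈ 0.212 × 23616 = 5006.6 mm.

5006.6 mm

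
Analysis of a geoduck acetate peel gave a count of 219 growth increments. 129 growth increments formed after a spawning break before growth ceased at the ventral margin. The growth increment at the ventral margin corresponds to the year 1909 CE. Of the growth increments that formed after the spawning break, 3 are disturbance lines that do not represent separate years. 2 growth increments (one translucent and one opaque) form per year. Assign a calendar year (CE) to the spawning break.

1846 CE

129 growth increments formed after the spawning break.
Removing the 3 false growth increments leaves 129 − 3 = 126 true growth increments beyond the spawning break.
Dividing by 2 growth increments per year: 126 / 2 = 63 years.
1909 − 63 = 1846 CE.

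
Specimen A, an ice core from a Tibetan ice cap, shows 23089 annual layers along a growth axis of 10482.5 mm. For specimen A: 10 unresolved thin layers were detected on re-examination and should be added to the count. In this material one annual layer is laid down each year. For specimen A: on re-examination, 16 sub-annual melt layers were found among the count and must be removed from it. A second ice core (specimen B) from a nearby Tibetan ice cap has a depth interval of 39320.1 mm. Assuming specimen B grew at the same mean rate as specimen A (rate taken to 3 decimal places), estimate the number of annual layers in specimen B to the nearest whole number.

Specimen A: after corrections the count is 23089 − 16 + 10 = 23083 annual layers.
A: Mean rate = 10482.5 mm / 23083 years ≈ 0.454 mm/yr.
B spans 39320.1 / 0.454 = 86608.15 years ≈ 86608 annual layers.

86608 annual layers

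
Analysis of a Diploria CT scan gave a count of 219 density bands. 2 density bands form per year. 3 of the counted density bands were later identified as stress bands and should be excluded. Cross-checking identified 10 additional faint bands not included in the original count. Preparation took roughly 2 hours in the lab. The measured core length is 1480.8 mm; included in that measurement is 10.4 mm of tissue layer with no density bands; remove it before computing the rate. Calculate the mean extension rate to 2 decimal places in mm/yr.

13.01 mm/yr

Adjusted count: 219 − 3 + 10 = 226 density bands.
With 2 density bands per year, 226 / 2 = 113 years.
Net length = 1480.8 − 10.4 = 1470.4 mm.
1470.4 mm over 113 years gives 1470.4 / 113 ≈ 13.01 mm/yr.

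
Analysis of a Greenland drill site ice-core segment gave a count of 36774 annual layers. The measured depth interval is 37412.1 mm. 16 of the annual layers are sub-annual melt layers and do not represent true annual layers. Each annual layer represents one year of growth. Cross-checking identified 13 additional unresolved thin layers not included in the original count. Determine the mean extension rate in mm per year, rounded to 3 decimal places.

1.017 mm per year

Correcting the raw count gives 36774 − 16 + 13 = 36771 true annual layers.
Mean rate = 37412.1 mm / 36771 years ≈ 1.017 mm per year.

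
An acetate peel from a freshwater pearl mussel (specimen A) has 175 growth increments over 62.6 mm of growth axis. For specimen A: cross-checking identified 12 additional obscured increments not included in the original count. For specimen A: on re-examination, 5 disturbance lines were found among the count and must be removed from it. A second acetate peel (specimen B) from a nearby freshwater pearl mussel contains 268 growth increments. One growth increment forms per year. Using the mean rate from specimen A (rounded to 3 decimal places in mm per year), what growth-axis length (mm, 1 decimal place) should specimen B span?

Specimen A: adjusted count: 175 − 5 + 12 = 182 growth increments.
A: Extension rate ≈ 62.6 / 182 = 0.344 mm/year.
Length of B = 0.344 × 268 = 92.2 mm.

92.2 mm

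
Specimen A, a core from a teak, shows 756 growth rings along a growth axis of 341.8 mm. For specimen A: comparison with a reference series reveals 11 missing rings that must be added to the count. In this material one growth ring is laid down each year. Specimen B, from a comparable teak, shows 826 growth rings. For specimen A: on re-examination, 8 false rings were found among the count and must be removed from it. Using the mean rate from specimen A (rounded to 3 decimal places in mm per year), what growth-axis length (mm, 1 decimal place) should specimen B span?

371.7 mm

Specimen A: after corrections the count is 756 − 8 + 11 = 759 growth rings.
A: Extension rate ≈ 341.8 / 759 = 0.450 mm/yr.
For B, 0.450 mm/year × 826 years = 371.7 mm.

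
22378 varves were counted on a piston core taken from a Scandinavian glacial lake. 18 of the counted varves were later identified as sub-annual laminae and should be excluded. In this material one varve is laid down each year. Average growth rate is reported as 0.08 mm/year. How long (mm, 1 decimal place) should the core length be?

1788.8 mm

True varve count = 22378 − 18 = 22360.
Predicted length = 0.08 mm/year × 22360 years = 1788.8 mm.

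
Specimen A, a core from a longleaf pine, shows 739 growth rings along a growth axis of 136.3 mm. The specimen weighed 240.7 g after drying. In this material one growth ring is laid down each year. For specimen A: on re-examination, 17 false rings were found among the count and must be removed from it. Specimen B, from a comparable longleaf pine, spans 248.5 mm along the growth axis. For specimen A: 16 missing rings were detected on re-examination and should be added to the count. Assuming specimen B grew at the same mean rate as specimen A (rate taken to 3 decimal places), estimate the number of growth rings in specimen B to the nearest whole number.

Specimen A: adjusted count: 739 − 17 + 16 = 738 growth rings.
A: Extension rate ≈ 136.3 / 738 = 0.185 mm/year.
B spans 248.5 / 0.185 = 1343.24 years ≈ 1343 growth rings.

1343 growth rings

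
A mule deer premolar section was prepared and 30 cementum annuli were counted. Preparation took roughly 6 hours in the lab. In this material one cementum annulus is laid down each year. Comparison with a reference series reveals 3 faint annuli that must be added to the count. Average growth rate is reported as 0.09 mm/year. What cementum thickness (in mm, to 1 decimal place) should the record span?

True cementum annulus count = 30 + 3 = 33.
Length ≈ 0.09 × 33 = 3.0 mm.

3.0 mm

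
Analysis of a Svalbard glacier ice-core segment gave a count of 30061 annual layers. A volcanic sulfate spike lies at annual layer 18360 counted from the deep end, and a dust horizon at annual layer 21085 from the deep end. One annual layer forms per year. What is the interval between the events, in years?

2725 years

21085 − 18360 = 2725 annual layers lie between the two events.
At one annual layer per year, 2725 years elapsed between them.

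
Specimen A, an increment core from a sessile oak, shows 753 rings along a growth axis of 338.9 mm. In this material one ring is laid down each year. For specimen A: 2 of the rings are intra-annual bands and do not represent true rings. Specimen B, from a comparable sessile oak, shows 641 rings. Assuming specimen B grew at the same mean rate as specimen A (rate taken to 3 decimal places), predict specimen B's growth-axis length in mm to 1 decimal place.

289.1 mm

Specimen A: after corrections the count is 753 − 2 = 751 rings.
A: Extension rate ≈ 338.9 / 751 = 0.451 mm per year.
Length of B = 0.451 × 641 = 289.1 mm.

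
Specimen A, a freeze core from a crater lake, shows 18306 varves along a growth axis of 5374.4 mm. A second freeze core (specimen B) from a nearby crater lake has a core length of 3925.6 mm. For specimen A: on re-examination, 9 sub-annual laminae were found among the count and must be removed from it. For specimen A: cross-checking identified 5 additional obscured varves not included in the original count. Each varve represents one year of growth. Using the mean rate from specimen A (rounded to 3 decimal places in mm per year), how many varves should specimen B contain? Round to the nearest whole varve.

Specimen A: adjusted count: 18306 − 9 + 5 = 18302 varves.
A: Mean rate = 5374.4 mm / 18302 years ≈ 0.294 mm/year.
B spans 3925.6 / 0.294 = 13352.38 years ≈ 13352 varves.

13352 varves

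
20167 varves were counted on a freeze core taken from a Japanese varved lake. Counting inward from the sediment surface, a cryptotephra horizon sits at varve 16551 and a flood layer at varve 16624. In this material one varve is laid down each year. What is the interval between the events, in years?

Separation: 16624 − 16551 = 73 varves.
One varve per year makes the interval 73 years.

73 years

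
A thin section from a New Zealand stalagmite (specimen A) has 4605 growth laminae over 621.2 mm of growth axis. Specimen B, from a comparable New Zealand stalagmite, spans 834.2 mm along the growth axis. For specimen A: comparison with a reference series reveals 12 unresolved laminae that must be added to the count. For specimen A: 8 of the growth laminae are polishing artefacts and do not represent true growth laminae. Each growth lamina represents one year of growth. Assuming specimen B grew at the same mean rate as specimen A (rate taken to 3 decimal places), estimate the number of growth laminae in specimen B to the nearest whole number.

Specimen A: correcting the raw count gives 4605 − 8 + 12 = 4609 true growth laminae.
A: Mean rate = 621.2 mm / 4609 years ≈ 0.135 mm/yr.
Specimen B: 834.2 mm / 0.135 mm per year = 6179.26 years ≈ 6179 growth laminae.

6179 growth laminae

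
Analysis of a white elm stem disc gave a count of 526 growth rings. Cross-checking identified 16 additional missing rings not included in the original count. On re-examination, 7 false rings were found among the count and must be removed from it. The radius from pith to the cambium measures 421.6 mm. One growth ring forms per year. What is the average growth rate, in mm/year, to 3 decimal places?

Correcting the raw count gives 526 − 7 + 16 = 535 true growth rings.
421.6 mm over 535 years gives 421.6 / 535 ≈ 0.788 mm/year.

0.788 mm/year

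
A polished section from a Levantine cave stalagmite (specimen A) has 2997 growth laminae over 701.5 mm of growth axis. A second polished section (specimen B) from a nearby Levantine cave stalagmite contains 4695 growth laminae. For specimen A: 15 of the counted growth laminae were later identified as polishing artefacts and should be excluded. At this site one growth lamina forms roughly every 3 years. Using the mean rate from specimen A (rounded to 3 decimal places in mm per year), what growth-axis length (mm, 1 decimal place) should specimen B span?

Specimen A: after corrections the count is 2997 − 15 = 2982 growth laminae.
Specimen A: at 3 years per growth lamina, 2982 × 3 = 8946 years.
A: 701.5 mm over 8946 years gives 701.5 / 8946 ≈ 0.078 mm per year.
Specimen B: multiplying by 3 years per growth lamina: 4695 × 3 = 14085 years. B's length ≈ 0.078 × 14085 = 1098.6 mm.

1098.6 mm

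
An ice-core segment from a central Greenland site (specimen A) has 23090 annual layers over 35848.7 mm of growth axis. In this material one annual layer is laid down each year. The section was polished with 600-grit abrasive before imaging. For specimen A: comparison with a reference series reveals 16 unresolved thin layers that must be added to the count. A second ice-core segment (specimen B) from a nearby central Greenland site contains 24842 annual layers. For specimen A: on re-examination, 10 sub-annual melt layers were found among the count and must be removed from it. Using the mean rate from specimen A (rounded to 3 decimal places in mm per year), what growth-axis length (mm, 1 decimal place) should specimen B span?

38554.8 mm

Specimen A: adjusted count: 23090 − 10 + 16 = 23096 annual layers.
A: 35848.7 mm over 23096 years gives 35848.7 / 23096 ≈ 1.552 mm/year.
B's length ≈ 1.552 × 24842 = 38554.8 mm.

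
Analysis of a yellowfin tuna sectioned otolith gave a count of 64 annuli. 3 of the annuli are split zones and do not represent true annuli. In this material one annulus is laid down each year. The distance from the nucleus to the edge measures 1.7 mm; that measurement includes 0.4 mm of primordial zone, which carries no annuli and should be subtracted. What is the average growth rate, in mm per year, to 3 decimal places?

Correcting the raw count gives 64 − 3 = 61 true annuli.
The growth record spans 1.7 − 0.4 = 1.3 mm.
1.3 mm over 61 years gives 1.3 / 61 ≈ 0.021 mm per year.

0.021 mm per year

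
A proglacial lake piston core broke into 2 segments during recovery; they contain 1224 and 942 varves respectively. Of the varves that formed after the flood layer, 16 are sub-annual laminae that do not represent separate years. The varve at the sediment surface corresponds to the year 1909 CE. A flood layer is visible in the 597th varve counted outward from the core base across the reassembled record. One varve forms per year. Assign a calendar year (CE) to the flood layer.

356 CE

Total varves = 1224 + 942 = 2166.
2166 − 597 = 1569 varves lie beyond the flood layer toward the sediment surface.
1569 − 16 false = 1553 true varves after the flood layer.
The varve at the sediment surface is 1909 CE, so the flood layer dates to 1909 − 1553 = 356 CE.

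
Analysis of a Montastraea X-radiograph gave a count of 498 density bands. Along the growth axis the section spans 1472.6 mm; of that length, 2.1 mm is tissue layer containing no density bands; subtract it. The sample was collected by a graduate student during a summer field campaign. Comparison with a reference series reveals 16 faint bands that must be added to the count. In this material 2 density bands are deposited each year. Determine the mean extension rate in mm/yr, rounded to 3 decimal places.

5.722 mm/yr

Adjusted count: 498 + 16 = 514 density bands.
Dividing by 2 density bands per year: 514 / 2 = 257 years.
Removing the 2.1 mm offcut leaves 1472.6 − 2.1 = 1470.5 mm.
Mean rate = 1470.5 mm / 257 years ≈ 5.722 mm/yr.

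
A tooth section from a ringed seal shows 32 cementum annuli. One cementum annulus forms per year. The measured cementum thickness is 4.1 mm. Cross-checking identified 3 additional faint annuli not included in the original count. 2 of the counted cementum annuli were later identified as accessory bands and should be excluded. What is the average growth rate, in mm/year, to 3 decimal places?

0.124 mm/year

Correcting the raw count gives 32 − 2 + 3 = 33 true cementum annuli.
Mean rate = 4.1 mm / 33 years ≈ 0.124 mm/year.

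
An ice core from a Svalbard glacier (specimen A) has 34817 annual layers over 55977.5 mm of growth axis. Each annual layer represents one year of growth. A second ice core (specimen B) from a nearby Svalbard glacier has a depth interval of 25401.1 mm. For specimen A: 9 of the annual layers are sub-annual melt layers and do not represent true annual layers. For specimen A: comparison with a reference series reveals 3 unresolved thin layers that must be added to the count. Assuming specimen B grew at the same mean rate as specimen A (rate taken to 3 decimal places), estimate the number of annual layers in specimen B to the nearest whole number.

15797 annual layers

Specimen A: after corrections the count is 34817 − 9 + 3 = 34811 annual layers.
A: Extension rate ≈ 55977.5 / 34811 = 1.608 mm/yr.
B spans 25401.1 / 1.608 = 15796.70 years ≈ 15797 annual layers.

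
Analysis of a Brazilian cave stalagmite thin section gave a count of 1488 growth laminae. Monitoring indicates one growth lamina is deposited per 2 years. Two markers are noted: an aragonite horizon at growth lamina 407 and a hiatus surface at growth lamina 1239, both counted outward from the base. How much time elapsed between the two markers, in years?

Separation: 1239 − 407 = 832 growth laminae.
832 growth laminae at 2 years each span 832 × 2 = 1664 years.

1664 yr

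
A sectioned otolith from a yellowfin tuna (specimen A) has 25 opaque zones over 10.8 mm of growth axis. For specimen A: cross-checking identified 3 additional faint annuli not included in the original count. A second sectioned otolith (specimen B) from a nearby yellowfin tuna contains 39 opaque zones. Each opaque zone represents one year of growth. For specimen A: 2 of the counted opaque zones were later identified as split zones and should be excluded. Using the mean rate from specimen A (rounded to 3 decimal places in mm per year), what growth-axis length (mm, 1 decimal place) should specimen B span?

Specimen A: adjusted count: 25 − 2 + 3 = 26 opaque zones.
A: Mean rate = 10.8 mm / 26 years ≈ 0.415 mm per year.
Length of B = 0.415 × 39 = 16.2 mm.

16.2 mm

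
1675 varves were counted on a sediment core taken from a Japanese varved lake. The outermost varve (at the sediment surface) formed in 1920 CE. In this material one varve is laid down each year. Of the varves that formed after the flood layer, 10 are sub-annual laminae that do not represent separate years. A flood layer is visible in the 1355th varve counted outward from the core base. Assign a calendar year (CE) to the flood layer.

1610 CE

The flood layer sits at varve 1355 from the core base, so 1675 − 1355 = 320 varves formed after it.
Removing the 10 false varves leaves 320 − 10 = 310 true varves beyond the flood layer.
The varve at the sediment surface is 1920 CE, so the flood layer dates to 1920 − 310 = 1610 CE.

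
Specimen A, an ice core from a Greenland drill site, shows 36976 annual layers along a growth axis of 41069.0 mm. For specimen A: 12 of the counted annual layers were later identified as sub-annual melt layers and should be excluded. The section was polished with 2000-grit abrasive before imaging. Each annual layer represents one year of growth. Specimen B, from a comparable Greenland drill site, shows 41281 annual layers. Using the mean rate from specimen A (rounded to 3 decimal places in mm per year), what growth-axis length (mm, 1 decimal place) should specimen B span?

45863.2 mm

Specimen A: adjusted count: 36976 − 12 = 36964 annual layers.
A: Extension rate ≈ 41069.0 / 36964 = 1.111 mm per year.
For B, 1.111 mm/year × 41281 years = 45863.2 mm.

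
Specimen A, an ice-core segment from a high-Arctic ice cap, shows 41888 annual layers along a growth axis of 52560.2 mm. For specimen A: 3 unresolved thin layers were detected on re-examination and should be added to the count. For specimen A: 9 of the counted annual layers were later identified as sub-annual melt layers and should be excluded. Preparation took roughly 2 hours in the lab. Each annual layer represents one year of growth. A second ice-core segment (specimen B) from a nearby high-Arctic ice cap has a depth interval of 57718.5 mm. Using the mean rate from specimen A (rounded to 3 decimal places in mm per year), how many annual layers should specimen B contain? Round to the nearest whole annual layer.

Specimen A: correcting the raw count gives 41888 − 9 + 3 = 41882 true annual layers.
A: Extension rate ≈ 52560.2 / 41882 = 1.255 mm/year.
B spans 57718.5 / 1.255 = 45990.84 years ≈ 45991 annual layers.

45991 annual layers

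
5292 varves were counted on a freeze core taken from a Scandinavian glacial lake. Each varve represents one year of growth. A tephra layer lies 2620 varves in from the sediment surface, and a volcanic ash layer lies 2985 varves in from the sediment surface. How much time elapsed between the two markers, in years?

365 years

Separation: 2985 − 2620 = 365 varves.
One varve per year makes the interval 365 years.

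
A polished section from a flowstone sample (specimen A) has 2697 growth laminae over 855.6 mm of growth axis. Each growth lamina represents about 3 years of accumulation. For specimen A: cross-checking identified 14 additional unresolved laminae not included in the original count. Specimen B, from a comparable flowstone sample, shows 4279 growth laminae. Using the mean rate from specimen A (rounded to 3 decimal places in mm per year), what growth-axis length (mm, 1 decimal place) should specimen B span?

1347.9 mm

Specimen A: adjusted count: 2697 + 14 = 2711 growth laminae.
Specimen A: multiplying by 3 years per growth lamina: 2711 × 3 = 8133 years.
A: 855.6 mm over 8133 years gives 855.6 / 8133 ≈ 0.105 mm/year.
Specimen B: multiplying by 3 years per growth lamina: 4279 × 3 = 12837 years. B's length ≈ 0.105 × 12837 = 1347.9 mm.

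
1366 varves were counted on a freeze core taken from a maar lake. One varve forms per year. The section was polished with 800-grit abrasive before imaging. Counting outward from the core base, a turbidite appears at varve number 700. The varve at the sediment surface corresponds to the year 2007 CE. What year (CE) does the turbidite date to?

1341 CE

The turbidite sits at varve 700 from the core base, so 1366 − 700 = 666 varves formed after it.
The varve at the sediment surface is 2007 CE, so the turbidite dates to 2007 − 666 = 1341 CE.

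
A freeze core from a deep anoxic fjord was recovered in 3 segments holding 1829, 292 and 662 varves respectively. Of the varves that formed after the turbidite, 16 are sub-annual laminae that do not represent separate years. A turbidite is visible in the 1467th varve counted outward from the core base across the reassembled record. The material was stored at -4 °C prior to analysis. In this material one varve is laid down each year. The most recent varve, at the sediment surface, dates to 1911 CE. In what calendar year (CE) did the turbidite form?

611 CE

Total varves = 1829 + 292 + 662 = 2783.
Between varve 1467 and the sediment surface there are 2783 − 1467 = 1316 varves.
Removing the 16 false varves leaves 1316 − 16 = 1300 true varves beyond the turbidite.
1911 − 1300 = 611 CE.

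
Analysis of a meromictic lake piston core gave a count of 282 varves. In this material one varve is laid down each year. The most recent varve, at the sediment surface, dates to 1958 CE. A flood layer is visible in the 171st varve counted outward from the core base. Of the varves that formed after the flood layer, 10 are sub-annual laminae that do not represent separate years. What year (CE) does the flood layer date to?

1857 CE

The flood layer sits at varve 171 from the core base, so 282 − 171 = 111 varves formed after it.
Removing the 10 false varves leaves 111 − 10 = 101 true varves beyond the flood layer.
The varve at the sediment surface is 1958 CE, so the flood layer dates to 1958 − 101 = 1857 CE.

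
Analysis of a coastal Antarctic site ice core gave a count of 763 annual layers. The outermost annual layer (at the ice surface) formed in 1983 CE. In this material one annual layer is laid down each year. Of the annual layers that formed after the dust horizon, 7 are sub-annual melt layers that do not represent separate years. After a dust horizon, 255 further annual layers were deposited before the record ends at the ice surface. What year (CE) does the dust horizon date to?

255 annual layers formed after the dust horizon.
Excluding 7 false annual layers: 255 − 7 = 248.
1983 − 248 = 1735 CE.

1735 CE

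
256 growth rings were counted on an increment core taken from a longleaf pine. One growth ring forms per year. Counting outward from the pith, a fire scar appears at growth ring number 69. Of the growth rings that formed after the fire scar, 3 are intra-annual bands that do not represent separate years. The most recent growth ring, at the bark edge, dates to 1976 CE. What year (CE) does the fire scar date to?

The fire scar sits at growth ring 69 from the pith, so 256 − 69 = 187 growth rings formed after it.
Excluding 3 false growth rings: 187 − 3 = 184.
The growth ring at the bark edge is 1976 CE, so the fire scar dates to 1976 − 184 = 1792 CE.

1792 CE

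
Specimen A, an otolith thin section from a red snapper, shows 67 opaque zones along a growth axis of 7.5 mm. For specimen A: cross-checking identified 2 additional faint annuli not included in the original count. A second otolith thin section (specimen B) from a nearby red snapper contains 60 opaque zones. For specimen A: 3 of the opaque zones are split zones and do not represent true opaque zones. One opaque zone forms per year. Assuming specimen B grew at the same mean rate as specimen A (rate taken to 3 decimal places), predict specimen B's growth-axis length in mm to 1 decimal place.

6.8 mm

Specimen A: correcting the raw count gives 67 − 3 + 2 = 66 true opaque zones.
A: 7.5 mm over 66 years gives 7.5 / 66 ≈ 0.114 mm per year.
B's length ≈ 0.114 × 60 = 6.8 mm.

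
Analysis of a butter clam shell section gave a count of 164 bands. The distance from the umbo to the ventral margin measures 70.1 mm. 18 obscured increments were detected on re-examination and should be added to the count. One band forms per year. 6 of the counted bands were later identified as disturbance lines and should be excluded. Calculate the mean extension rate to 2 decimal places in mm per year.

After corrections the count is 164 − 6 + 18 = 176 bands.
70.1 mm over 176 years gives 70.1 / 176 ≈ 0.40 mm per year.

0.40 mm per year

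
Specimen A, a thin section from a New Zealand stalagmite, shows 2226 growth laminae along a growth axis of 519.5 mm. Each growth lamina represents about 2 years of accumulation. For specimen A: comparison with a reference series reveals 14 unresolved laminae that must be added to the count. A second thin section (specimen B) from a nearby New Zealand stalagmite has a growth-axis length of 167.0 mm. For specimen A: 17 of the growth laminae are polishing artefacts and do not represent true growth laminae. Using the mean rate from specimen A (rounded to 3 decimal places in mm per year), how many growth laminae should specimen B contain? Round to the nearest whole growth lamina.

714 growth laminae

Specimen A: correcting the raw count gives 2226 − 17 + 14 = 2223 true growth laminae.
Specimen A: 2223 growth laminae at 2 years each span 2223 × 2 = 4446 years.
A: Extension rate ≈ 519.5 / 4446 = 0.117 mm/yr.
B spans 167.0 / 0.117 = 1427.35 years; at 2 years per growth lamina that is 1427.35 / 2 ≈ 714 growth laminae.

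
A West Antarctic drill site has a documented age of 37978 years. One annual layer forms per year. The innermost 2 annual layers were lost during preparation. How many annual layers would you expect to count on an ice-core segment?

One annual layer per year gives 37978 annual layers over 37978 years.
37978 − 2 missed = 37976 annual layers expected in the prepared section.

37976 annual layers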